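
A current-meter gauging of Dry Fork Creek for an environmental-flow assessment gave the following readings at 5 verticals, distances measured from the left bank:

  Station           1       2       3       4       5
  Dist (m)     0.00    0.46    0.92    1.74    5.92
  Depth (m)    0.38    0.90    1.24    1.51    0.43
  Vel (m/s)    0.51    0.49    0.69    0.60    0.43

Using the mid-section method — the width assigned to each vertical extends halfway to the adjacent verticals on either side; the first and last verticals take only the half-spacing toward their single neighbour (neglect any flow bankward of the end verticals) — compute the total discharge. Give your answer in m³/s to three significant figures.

3.45 m³/s

w_1 = (0.46 − 0.00)/2 = 0.23 m; q_1 = 0.51 × 0.38 × 0.23 = 0.04457 m³/s
w_2 = (0.92 − 0.00)/2 = 0.46 m; q_2 = 0.49 × 0.90 × 0.46 = 0.2029 m³/s
w_3 = (1.74 − 0.46)/2 = 0.64 m; q_3 = 0.69 × 1.24 × 0.64 = 0.5476 m³/s
w_4 = (5.92 − 0.92)/2 = 2.5 m; q_4 = 0.60 × 1.51 × 2.5 = 2.265 m³/s
w_5 = (5.92 − 1.74)/2 = 2.09 m; q_5 = 0.43 × 0.43 × 2.09 = 0.3864 m³/s
Q = Σ qᵢ = 3.446 m³/s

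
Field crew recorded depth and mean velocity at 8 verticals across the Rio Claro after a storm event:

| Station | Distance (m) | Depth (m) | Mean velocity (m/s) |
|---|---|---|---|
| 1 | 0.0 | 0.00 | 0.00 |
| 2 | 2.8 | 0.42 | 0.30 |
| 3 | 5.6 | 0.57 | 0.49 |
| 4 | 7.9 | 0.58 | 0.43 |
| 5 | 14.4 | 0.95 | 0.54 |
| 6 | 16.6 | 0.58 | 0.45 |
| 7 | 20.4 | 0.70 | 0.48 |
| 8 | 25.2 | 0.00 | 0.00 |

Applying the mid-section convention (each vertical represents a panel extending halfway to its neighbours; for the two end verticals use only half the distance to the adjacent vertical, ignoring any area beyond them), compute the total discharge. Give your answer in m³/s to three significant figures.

6.62 m³/s

w_2 = (5.6 − 0.0)/2 = 2.8 m; q_2 = 0.30 × 0.42 × 2.8 = 0.3528 m³/s
w_3 = (7.9 − 2.8)/2 = 2.55 m; q_3 = 0.49 × 0.57 × 2.55 = 0.7122 m³/s
w_4 = (14.4 − 5.6)/2 = 4.4 m; q_4 = 0.43 × 0.58 × 4.4 = 1.097 m³/s
w_5 = (16.6 − 7.9)/2 = 4.35 m; q_5 = 0.54 × 0.95 × 4.35 = 2.232 m³/s
w_6 = (20.4 − 14.4)/2 = 3 m; q_6 = 0.45 × 0.58 × 3 = 0.7830 m³/s
w_7 = (25.2 − 16.6)/2 = 4.3 m; q_7 = 0.48 × 0.70 × 4.3 = 1.445 m³/s
Stations 1, 8 contribute zero (depth or velocity is 0).
Q = Σ qᵢ = 6.622 m³/s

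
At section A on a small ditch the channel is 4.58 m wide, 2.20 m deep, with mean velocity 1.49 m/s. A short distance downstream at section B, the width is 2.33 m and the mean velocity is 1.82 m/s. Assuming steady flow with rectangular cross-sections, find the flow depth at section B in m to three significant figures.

Q = A₁V₁ = (4.58×2.20) × 1.49 = 15.01 m³/s
d₂ = Q/(b₂ V₂) = 15.01/(2.33×1.82) = 3.540 m

3.54 m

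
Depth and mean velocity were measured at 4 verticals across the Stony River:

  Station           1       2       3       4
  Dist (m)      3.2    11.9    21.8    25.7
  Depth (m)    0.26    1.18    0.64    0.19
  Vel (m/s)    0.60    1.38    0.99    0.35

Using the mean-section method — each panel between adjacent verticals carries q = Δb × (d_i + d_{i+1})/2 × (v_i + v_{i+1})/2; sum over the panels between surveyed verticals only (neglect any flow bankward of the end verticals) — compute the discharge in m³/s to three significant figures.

Panel 1-2: Δb = 8.7 m, d̄ = (0.26+1.18)/2 = 0.72, v̄ = (0.60+1.38)/2 = 0.99 → q = 8.7×0.72×0.99 = 6.201 m³/s
Panel 2-3: Δb = 9.9 m, d̄ = (1.18+0.64)/2 = 0.91, v̄ = (1.38+0.99)/2 = 1.185 → q = 9.9×0.91×1.185 = 10.68 m³/s
Panel 3-4: Δb = 3.9 m, d̄ = (0.64+0.19)/2 = 0.415, v̄ = (0.99+0.35)/2 = 0.67 → q = 3.9×0.415×0.67 = 1.084 m³/s
Q = Σ q = 17.96 m³/s

18.0 m³/s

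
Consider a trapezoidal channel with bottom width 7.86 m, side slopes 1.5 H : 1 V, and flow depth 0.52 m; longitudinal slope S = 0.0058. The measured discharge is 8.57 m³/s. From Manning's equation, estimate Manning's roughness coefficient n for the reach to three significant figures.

A = (b + z·y)·y = (7.86 + 1.5×0.52)×0.52 = 4.493 m²
P = b + 2y√(1+z²) = 7.86 + 2×0.52×√(1+1.5²) = 9.735 m
R = A/P = 4.493/9.735 = 0.4615 m
n = (1/Q)·A·R^(2/3)·S^(1/2) = (1/8.57) × 4.493 × 0.5972 × 0.07616 = 0.02384

0.0238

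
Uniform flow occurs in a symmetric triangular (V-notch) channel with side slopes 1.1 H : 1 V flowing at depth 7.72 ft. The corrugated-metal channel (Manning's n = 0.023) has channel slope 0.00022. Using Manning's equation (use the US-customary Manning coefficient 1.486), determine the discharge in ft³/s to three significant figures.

A = z·y² = 1.1×7.72² = 65.56 ft²
P = 2y√(1+z²) = 2×7.72×√(1+1.1²) = 22.95 ft
R = A/P = 65.56/22.95 = 2.856 ft
Q = (1.486/n)·A·R^(2/3)·S^(1/2) = (1.486/0.023) × 65.56 × 2.856^(2/3) × 0.00022^(1/2) = 126.5 ft³/s

126 ft³/s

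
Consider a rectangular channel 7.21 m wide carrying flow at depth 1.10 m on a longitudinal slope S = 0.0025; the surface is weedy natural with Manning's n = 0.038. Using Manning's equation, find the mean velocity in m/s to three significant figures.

1.17 m/s

A = b·y = 7.21 × 1.10 = 7.931 m²
P = b + 2y = 7.21 + 2×1.10 = 9.410 m
R = A/P = 7.931/9.410 = 0.8428 m
Q = (1/n)·A·R^(2/3)·S^(1/2) = (1/0.038) × 7.931 × 0.8428^(2/3) × 0.0025^(1/2) = 9.311 m³/s
V = Q/A = 9.311/7.931 = 1.174 m/s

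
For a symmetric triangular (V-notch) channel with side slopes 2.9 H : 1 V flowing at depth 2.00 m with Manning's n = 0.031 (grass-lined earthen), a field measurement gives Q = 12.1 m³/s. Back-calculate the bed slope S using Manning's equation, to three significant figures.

A = z·y² = 2.9×2.00² = 11.60 m²
P = 2y√(1+z²) = 2×2.00×√(1+2.9²) = 12.27 m
R = A/P = 11.60/12.27 = 0.9454 m
S = (Q·n / (1·A·R^(2/3)))² = (12.1×0.031 / (1×11.60×0.9632))² = 0.001127

0.00113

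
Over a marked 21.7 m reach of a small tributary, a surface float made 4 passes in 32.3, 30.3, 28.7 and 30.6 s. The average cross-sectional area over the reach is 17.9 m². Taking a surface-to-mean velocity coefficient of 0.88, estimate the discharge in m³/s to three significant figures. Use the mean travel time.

t̄ = (32.3 + 30.3 + 28.7 + 30.6) / 4 = 30.475 s
v_surface = L / t̄ = 21.7 / 30.475 = 0.7121 m/s
v_mean = 0.88 × 0.7121 = 0.6266 m/s
Q = A × v_mean = 17.9 × 0.6266 = 11.22 m³/s

11.2 m³/s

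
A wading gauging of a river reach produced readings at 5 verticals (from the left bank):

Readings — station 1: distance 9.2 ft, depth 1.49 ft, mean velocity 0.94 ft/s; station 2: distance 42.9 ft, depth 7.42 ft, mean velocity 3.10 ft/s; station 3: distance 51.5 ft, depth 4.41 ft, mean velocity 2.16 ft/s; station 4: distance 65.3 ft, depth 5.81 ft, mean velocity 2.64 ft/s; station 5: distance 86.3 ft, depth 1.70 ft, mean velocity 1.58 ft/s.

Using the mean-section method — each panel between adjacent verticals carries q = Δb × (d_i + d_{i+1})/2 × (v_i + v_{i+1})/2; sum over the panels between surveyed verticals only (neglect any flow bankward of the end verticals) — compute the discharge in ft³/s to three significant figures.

773 ft³/s

Panel 1-2: Δb = 33.7 ft, d̄ = (1.49+7.42)/2 = 4.455, v̄ = (0.94+3.10)/2 = 2.02 → q = 33.7×4.455×2.02 = 303.3 ft³/s
Panel 2-3: Δb = 8.6 ft, d̄ = (7.42+4.41)/2 = 5.915, v̄ = (3.10+2.16)/2 = 2.63 → q = 8.6×5.915×2.63 = 133.8 ft³/s
Panel 3-4: Δb = 13.8 ft, d̄ = (4.41+5.81)/2 = 5.11, v̄ = (2.16+2.64)/2 = 2.4 → q = 13.8×5.11×2.4 = 169.2 ft³/s
Panel 4-5: Δb = 21 ft, d̄ = (5.81+1.70)/2 = 3.755, v̄ = (2.64+1.58)/2 = 2.11 → q = 21×3.755×2.11 = 166.4 ft³/s
Q = Σ q = 772.7 ft³/s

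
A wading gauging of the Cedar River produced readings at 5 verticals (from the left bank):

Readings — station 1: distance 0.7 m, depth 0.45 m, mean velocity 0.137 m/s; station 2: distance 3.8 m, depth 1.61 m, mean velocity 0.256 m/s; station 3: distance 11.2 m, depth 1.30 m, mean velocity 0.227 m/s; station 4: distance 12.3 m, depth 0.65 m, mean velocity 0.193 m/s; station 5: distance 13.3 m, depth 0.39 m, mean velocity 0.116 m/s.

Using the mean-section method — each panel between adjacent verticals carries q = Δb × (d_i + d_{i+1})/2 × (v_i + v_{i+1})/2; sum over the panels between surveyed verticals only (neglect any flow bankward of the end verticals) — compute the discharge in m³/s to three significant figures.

3.53 m³/s

Panel 1-2: Δb = 3.1 m, d̄ = (0.45+1.61)/2 = 1.03, v̄ = (0.137+0.256)/2 = 0.1965 → q = 3.1×1.03×0.1965 = 0.6274 m³/s
Panel 2-3: Δb = 7.4 m, d̄ = (1.61+1.30)/2 = 1.455, v̄ = (0.256+0.227)/2 = 0.2415 → q = 7.4×1.455×0.2415 = 2.600 m³/s
Panel 3-4: Δb = 1.1 m, d̄ = (1.30+0.65)/2 = 0.975, v̄ = (0.227+0.193)/2 = 0.21 → q = 1.1×0.975×0.21 = 0.2252 m³/s
Panel 4-5: Δb = 1 m, d̄ = (0.65+0.39)/2 = 0.52, v̄ = (0.193+0.116)/2 = 0.1545 → q = 1×0.52×0.1545 = 0.08034 m³/s
Q = Σ q = 3.533 m³/s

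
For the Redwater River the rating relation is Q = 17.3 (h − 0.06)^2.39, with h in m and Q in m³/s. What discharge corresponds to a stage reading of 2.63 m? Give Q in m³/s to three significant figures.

165 m³/s

Q = 17.3 × (2.63 − 0.06)^2.39 = 17.3 × 2.57^2.39 = 165.1 m³/s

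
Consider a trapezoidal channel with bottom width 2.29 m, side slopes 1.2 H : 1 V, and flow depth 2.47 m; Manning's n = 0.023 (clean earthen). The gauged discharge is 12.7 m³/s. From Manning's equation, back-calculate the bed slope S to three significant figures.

A = (b + z·y)·y = (2.29 + 1.2×2.47)×2.47 = 12.98 m²
P = b + 2y√(1+z²) = 2.29 + 2×2.47×√(1+1.2²) = 10.01 m
R = A/P = 12.98/10.01 = 1.297 m
S = (Q·n / (1·A·R^(2/3)))² = (12.7×0.023 / (1×12.98×1.189))² = 0.0003582

0.000358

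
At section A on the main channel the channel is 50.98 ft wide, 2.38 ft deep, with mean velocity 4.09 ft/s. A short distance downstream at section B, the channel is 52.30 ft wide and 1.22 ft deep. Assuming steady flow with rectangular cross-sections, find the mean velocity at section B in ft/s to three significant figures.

7.78 ft/s

Q = A₁V₁ = (50.98×2.38) × 4.09 = 496.2 ft³/s
A₂ = 52.30 × 1.22 = 63.81 ft²
V₂ = Q/A₂ = 496.2/63.81 = 7.777 ft/s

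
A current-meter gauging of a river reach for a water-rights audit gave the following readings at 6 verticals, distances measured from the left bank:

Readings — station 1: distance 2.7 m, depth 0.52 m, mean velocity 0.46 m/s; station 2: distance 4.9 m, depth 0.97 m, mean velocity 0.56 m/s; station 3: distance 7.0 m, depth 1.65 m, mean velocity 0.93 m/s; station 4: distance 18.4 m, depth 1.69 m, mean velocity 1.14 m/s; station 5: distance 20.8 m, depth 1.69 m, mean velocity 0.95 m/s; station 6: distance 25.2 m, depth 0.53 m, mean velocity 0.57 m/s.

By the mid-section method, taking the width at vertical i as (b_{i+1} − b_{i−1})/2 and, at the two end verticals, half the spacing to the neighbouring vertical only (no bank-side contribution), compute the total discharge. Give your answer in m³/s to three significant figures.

31.2 m³/s

w_1 = (4.9 − 2.7)/2 = 1.1 m; q_1 = 0.46 × 0.52 × 1.1 = 0.2631 m³/s
w_2 = (7.0 − 2.7)/2 = 2.15 m; q_2 = 0.56 × 0.97 × 2.15 = 1.168 m³/s
w_3 = (18.4 − 4.9)/2 = 6.75 m; q_3 = 0.93 × 1.65 × 6.75 = 10.36 m³/s
w_4 = (20.8 − 7.0)/2 = 6.9 m; q_4 = 1.14 × 1.69 × 6.9 = 13.29 m³/s
w_5 = (25.2 − 18.4)/2 = 3.4 m; q_5 = 0.95 × 1.69 × 3.4 = 5.459 m³/s
w_6 = (25.2 − 20.8)/2 = 2.2 m; q_6 = 0.57 × 0.53 × 2.2 = 0.6646 m³/s
Q = Σ qᵢ = 31.21 m³/s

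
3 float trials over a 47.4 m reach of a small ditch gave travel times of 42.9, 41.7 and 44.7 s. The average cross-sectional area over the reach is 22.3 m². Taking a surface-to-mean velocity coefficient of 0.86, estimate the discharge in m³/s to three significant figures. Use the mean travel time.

21.1 m³/s

t̄ = (42.9 + 41.7 + 44.7) / 3 = 43.1 s
v_surface = L / t̄ = 47.4 / 43.1 = 1.100 m/s
v_mean = 0.86 × 1.100 = 0.9458 m/s
Q = A × v_mean = 22.3 × 0.9458 = 21.09 m³/s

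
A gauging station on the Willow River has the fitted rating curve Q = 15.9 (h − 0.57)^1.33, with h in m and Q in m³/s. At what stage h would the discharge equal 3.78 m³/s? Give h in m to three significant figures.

h − h₀ = (Q/C)^(1/b) = (3.78/15.9)^(1/1.33) = 0.3395 m
h = 0.57 + 0.3395 = 0.9095 m

0.910 m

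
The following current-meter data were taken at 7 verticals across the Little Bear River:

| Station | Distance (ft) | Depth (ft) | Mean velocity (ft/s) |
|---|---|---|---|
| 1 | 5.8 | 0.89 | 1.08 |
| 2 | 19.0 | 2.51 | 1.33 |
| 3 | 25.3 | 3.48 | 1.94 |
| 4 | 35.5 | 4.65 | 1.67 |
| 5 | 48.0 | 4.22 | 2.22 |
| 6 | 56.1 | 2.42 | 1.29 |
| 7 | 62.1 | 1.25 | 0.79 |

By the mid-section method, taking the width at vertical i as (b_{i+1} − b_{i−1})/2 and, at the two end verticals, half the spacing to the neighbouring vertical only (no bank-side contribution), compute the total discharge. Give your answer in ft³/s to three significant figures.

304 ft³/s

w_1 = (19.0 − 5.8)/2 = 6.6 ft; q_1 = 1.08 × 0.89 × 6.6 = 6.344 ft³/s
w_2 = (25.3 − 5.8)/2 = 9.75 ft; q_2 = 1.33 × 2.51 × 9.75 = 32.55 ft³/s
w_3 = (35.5 − 19.0)/2 = 8.25 ft; q_3 = 1.94 × 3.48 × 8.25 = 55.70 ft³/s
w_4 = (48.0 − 25.3)/2 = 11.35 ft; q_4 = 1.67 × 4.65 × 11.35 = 88.14 ft³/s
w_5 = (56.1 − 35.5)/2 = 10.3 ft; q_5 = 2.22 × 4.22 × 10.3 = 96.49 ft³/s
w_6 = (62.1 − 48.0)/2 = 7.05 ft; q_6 = 1.29 × 2.42 × 7.05 = 22.01 ft³/s
w_7 = (62.1 − 56.1)/2 = 3 ft; q_7 = 0.79 × 1.25 × 3 = 2.963 ft³/s
Q = Σ qᵢ = 304.2 ft³/s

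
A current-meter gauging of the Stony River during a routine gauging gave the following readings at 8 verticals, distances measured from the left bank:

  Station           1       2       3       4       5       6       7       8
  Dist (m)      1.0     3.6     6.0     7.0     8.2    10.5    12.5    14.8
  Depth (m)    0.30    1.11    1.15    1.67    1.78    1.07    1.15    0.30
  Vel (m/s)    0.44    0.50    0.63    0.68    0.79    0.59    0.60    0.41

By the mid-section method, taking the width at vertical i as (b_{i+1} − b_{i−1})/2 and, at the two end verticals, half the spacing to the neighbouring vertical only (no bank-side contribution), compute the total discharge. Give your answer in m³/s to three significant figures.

w_1 = (3.6 − 1.0)/2 = 1.3 m; q_1 = 0.44 × 0.30 × 1.3 = 0.1716 m³/s
w_2 = (6.0 − 1.0)/2 = 2.5 m; q_2 = 0.50 × 1.11 × 2.5 = 1.388 m³/s
w_3 = (7.0 − 3.6)/2 = 1.7 m; q_3 = 0.63 × 1.15 × 1.7 = 1.232 m³/s
w_4 = (8.2 − 6.0)/2 = 1.1 m; q_4 = 0.68 × 1.67 × 1.1 = 1.249 m³/s
w_5 = (10.5 − 7.0)/2 = 1.75 m; q_5 = 0.79 × 1.78 × 1.75 = 2.461 m³/s
w_6 = (12.5 − 8.2)/2 = 2.15 m; q_6 = 0.59 × 1.07 × 2.15 = 1.357 m³/s
w_7 = (14.8 − 10.5)/2 = 2.15 m; q_7 = 0.60 × 1.15 × 2.15 = 1.484 m³/s
w_8 = (14.8 − 12.5)/2 = 1.15 m; q_8 = 0.41 × 0.30 × 1.15 = 0.1415 m³/s
Q = Σ qᵢ = 9.483 m³/s

9.48 m³/s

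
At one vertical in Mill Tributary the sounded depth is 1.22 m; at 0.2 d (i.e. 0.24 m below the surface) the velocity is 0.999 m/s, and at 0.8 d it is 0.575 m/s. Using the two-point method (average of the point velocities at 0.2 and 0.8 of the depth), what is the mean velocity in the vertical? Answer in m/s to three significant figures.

0.787 m/s

v̄ = (0.999 + 0.575) / 2 = 0.7870 m/s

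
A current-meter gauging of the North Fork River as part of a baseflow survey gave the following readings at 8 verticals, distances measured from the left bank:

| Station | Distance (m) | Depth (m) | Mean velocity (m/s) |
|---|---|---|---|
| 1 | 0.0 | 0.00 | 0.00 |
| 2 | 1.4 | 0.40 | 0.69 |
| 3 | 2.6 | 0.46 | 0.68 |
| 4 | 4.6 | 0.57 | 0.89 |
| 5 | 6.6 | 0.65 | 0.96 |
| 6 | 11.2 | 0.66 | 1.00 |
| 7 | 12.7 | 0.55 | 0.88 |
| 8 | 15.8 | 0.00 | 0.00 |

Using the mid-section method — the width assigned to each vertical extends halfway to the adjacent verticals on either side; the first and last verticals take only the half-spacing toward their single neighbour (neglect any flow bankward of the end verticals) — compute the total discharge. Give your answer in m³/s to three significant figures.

w_2 = (2.6 − 0.0)/2 = 1.3 m; q_2 = 0.69 × 0.40 × 1.3 = 0.3588 m³/s
w_3 = (4.6 − 1.4)/2 = 1.6 m; q_3 = 0.68 × 0.46 × 1.6 = 0.5005 m³/s
w_4 = (6.6 − 2.6)/2 = 2 m; q_4 = 0.89 × 0.57 × 2 = 1.015 m³/s
w_5 = (11.2 − 4.6)/2 = 3.3 m; q_5 = 0.96 × 0.65 × 3.3 = 2.059 m³/s
w_6 = (12.7 − 6.6)/2 = 3.05 m; q_6 = 1.00 × 0.66 × 3.05 = 2.013 m³/s
w_7 = (15.8 − 11.2)/2 = 2.3 m; q_7 = 0.88 × 0.55 × 2.3 = 1.113 m³/s
Stations 1, 8 contribute zero (depth or velocity is 0).
Q = Σ qᵢ = 7.059 m³/s

7.06 m³/s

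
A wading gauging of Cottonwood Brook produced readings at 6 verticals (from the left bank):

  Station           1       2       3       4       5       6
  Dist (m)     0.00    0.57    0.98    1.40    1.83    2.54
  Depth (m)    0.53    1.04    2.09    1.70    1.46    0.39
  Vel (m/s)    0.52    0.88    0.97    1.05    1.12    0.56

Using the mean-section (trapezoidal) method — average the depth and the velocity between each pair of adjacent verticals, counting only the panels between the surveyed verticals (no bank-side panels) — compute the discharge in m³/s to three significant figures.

Panel 1-2: Δb = 0.57 m, d̄ = (0.53+1.04)/2 = 0.785, v̄ = (0.52+0.88)/2 = 0.7 → q = 0.57×0.785×0.7 = 0.3132 m³/s
Panel 2-3: Δb = 0.41 m, d̄ = (1.04+2.09)/2 = 1.565, v̄ = (0.88+0.97)/2 = 0.925 → q = 0.41×1.565×0.925 = 0.5935 m³/s
Panel 3-4: Δb = 0.42 m, d̄ = (2.09+1.70)/2 = 1.895, v̄ = (0.97+1.05)/2 = 1.01 → q = 0.42×1.895×1.01 = 0.8039 m³/s
Panel 4-5: Δb = 0.43 m, d̄ = (1.70+1.46)/2 = 1.58, v̄ = (1.05+1.12)/2 = 1.085 → q = 0.43×1.58×1.085 = 0.7371 m³/s
Panel 5-6: Δb = 0.71 m, d̄ = (1.46+0.39)/2 = 0.925, v̄ = (1.12+0.56)/2 = 0.84 → q = 0.71×0.925×0.84 = 0.5517 m³/s
Q = Σ q = 2.999 m³/s

3.00 m³/s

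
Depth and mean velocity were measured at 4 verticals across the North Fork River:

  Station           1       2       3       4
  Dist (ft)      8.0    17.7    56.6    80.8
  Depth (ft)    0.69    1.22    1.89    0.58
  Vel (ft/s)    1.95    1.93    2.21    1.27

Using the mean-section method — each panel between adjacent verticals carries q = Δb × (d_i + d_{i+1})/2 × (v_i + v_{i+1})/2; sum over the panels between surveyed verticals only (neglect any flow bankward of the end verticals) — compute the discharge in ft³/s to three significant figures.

Panel 1-2: Δb = 9.7 ft, d̄ = (0.69+1.22)/2 = 0.955, v̄ = (1.95+1.93)/2 = 1.94 → q = 9.7×0.955×1.94 = 17.97 ft³/s
Panel 2-3: Δb = 38.9 ft, d̄ = (1.22+1.89)/2 = 1.555, v̄ = (1.93+2.21)/2 = 2.07 → q = 38.9×1.555×2.07 = 125.2 ft³/s
Panel 3-4: Δb = 24.2 ft, d̄ = (1.89+0.58)/2 = 1.235, v̄ = (2.21+1.27)/2 = 1.74 → q = 24.2×1.235×1.74 = 52.00 ft³/s
Q = Σ q = 195.2 ft³/s

195 ft³/s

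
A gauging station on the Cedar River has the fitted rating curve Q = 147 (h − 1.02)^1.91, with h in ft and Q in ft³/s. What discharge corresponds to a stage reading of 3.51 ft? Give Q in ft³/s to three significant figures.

Q = 147 × (3.51 − 1.02)^1.91 = 147 × 2.49^1.91 = 839.6 ft³/s

840 ft³/s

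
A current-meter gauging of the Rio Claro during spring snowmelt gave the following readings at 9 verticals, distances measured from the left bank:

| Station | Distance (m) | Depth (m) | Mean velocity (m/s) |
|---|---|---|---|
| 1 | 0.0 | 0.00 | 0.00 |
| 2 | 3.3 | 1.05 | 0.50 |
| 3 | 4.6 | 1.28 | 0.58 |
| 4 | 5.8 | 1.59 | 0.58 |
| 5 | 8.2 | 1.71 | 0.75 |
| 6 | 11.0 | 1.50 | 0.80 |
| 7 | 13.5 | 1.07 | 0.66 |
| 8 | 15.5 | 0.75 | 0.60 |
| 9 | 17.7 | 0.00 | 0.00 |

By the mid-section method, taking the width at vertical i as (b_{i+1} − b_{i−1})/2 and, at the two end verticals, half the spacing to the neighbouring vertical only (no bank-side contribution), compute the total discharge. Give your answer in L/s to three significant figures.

w_2 = (4.6 − 0.0)/2 = 2.3 m; q_2 = 0.50 × 1.05 × 2.3 = 1.208 m³/s
w_3 = (5.8 − 3.3)/2 = 1.25 m; q_3 = 0.58 × 1.28 × 1.25 = 0.9280 m³/s
w_4 = (8.2 − 4.6)/2 = 1.8 m; q_4 = 0.58 × 1.59 × 1.8 = 1.660 m³/s
w_5 = (11.0 − 5.8)/2 = 2.6 m; q_5 = 0.75 × 1.71 × 2.6 = 3.335 m³/s
w_6 = (13.5 − 8.2)/2 = 2.65 m; q_6 = 0.80 × 1.50 × 2.65 = 3.180 m³/s
w_7 = (15.5 − 11.0)/2 = 2.25 m; q_7 = 0.66 × 1.07 × 2.25 = 1.589 m³/s
w_8 = (17.7 − 13.5)/2 = 2.1 m; q_8 = 0.60 × 0.75 × 2.1 = 0.9450 m³/s
Stations 1, 9 contribute zero (depth or velocity is 0).
Q = Σ qᵢ = 12.84 m³/s
= 12.84 × 1000 = 12840 L/s

12800 L/s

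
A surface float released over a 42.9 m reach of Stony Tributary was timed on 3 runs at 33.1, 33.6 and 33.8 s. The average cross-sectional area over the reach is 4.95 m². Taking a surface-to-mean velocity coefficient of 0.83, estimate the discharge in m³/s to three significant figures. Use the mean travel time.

t̄ = (33.1 + 33.6 + 33.8) / 3 = 33.5 s
v_surface = L / t̄ = 42.9 / 33.5 = 1.281 m/s
v_mean = 0.83 × 1.281 = 1.063 m/s
Q = A × v_mean = 4.95 × 1.063 = 5.261 m³/s

5.26 m³/s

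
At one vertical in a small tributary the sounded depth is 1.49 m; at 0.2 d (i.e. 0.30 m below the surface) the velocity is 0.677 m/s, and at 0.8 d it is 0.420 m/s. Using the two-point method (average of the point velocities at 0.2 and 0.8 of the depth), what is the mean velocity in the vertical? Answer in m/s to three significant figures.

0.549 m/s

v̄ = (0.677 + 0.420) / 2 = 0.5485 m/s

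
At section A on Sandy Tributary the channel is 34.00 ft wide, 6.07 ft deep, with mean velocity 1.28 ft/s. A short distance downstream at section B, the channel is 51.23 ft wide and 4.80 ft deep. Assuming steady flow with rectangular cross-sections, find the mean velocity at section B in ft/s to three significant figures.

1.07 ft/s

Q = A₁V₁ = (34.00×6.07) × 1.28 = 264.2 ft³/s
A₂ = 51.23 × 4.80 = 245.9 ft²
V₂ = Q/A₂ = 264.2/245.9 = 1.074 ft/s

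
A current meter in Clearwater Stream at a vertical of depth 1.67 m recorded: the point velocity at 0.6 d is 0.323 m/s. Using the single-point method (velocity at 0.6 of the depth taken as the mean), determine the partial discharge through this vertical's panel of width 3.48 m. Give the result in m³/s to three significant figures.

1.88 m³/s

v̄ = v₀.₆ = 0.323 m/s
q = v̄ × d × w = 0.3230 × 1.67 × 3.48 = 1.877 m³/s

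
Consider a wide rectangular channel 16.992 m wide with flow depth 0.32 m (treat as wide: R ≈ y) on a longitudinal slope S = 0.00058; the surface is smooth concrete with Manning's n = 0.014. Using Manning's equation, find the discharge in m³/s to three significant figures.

A = b·y = 16.992 × 0.32 = 5.437 m²
Wide channel: R ≈ y = 0.32 m
Q = (1/n)·A·R^(2/3)·S^(1/2) = (1/0.014) × 5.437 × 0.3200^(2/3) × 0.00058^(1/2) = 4.376 m³/s

4.38 m³/s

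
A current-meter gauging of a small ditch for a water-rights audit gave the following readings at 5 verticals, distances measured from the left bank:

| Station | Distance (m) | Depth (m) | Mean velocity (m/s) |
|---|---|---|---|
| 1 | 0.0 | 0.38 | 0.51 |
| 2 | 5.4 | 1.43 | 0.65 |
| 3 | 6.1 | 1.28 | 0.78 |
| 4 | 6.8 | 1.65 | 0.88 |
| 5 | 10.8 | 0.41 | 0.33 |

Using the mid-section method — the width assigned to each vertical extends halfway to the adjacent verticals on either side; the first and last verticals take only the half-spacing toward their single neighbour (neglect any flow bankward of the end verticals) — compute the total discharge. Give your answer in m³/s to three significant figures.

7.74 m³/s

w_1 = (5.4 − 0.0)/2 = 2.7 m; q_1 = 0.51 × 0.38 × 2.7 = 0.5233 m³/s
w_2 = (6.1 − 0.0)/2 = 3.05 m; q_2 = 0.65 × 1.43 × 3.05 = 2.835 m³/s
w_3 = (6.8 − 5.4)/2 = 0.7 m; q_3 = 0.78 × 1.28 × 0.7 = 0.6989 m³/s
w_4 = (10.8 − 6.1)/2 = 2.35 m; q_4 = 0.88 × 1.65 × 2.35 = 3.412 m³/s
w_5 = (10.8 − 6.8)/2 = 2 m; q_5 = 0.33 × 0.41 × 2 = 0.2706 m³/s
Q = Σ qᵢ = 7.740 m³/s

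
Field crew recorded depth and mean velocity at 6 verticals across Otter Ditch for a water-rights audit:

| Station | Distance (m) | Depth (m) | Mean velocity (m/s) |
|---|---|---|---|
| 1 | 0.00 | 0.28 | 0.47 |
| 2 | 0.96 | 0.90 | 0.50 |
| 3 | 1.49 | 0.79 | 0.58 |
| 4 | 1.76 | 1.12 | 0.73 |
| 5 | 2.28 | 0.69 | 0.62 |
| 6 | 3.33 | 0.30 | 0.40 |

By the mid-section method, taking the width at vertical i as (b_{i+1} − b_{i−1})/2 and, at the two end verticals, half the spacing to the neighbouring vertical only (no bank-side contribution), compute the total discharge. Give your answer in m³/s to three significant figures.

w_1 = (0.96 − 0.00)/2 = 0.48 m; q_1 = 0.47 × 0.28 × 0.48 = 0.06317 m³/s
w_2 = (1.49 − 0.00)/2 = 0.745 m; q_2 = 0.50 × 0.90 × 0.745 = 0.3353 m³/s
w_3 = (1.76 − 0.96)/2 = 0.4 m; q_3 = 0.58 × 0.79 × 0.4 = 0.1833 m³/s
w_4 = (2.28 − 1.49)/2 = 0.395 m; q_4 = 0.73 × 1.12 × 0.395 = 0.3230 m³/s
w_5 = (3.33 − 1.76)/2 = 0.785 m; q_5 = 0.62 × 0.69 × 0.785 = 0.3358 m³/s
w_6 = (3.33 − 2.28)/2 = 0.525 m; q_6 = 0.40 × 0.30 × 0.525 = 0.06300 m³/s
Q = Σ qᵢ = 1.303 m³/s

1.30 m³/s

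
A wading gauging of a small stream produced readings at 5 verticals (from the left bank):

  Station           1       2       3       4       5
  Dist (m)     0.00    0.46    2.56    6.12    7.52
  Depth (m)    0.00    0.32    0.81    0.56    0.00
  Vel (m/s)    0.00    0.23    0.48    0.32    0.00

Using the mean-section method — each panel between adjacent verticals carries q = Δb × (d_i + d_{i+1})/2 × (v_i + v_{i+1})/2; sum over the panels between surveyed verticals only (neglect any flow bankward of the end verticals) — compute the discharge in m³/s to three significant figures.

Panel 1-2: Δb = 0.46 m, d̄ = (0.00+0.32)/2 = 0.16, v̄ = (0.00+0.23)/2 = 0.115 → q = 0.46×0.16×0.115 = 0.008464 m³/s
Panel 2-3: Δb = 2.1 m, d̄ = (0.32+0.81)/2 = 0.565, v̄ = (0.23+0.48)/2 = 0.355 → q = 2.1×0.565×0.355 = 0.4212 m³/s
Panel 3-4: Δb = 3.56 m, d̄ = (0.81+0.56)/2 = 0.685, v̄ = (0.48+0.32)/2 = 0.4 → q = 3.56×0.685×0.4 = 0.9754 m³/s
Panel 4-5: Δb = 1.4 m, d̄ = (0.56+0.00)/2 = 0.28, v̄ = (0.32+0.00)/2 = 0.16 → q = 1.4×0.28×0.16 = 0.06272 m³/s
Q = Σ q = 1.468 m³/s

1.47 m³/s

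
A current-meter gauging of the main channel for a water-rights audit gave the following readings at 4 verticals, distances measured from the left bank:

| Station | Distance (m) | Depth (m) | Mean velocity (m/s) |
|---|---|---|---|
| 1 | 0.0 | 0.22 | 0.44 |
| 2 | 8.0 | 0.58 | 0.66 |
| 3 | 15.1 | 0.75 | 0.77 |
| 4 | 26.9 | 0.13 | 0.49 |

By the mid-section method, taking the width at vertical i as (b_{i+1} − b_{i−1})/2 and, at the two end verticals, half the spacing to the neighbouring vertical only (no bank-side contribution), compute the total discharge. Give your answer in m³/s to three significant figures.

9.11 m³/s

w_1 = (8.0 − 0.0)/2 = 4 m; q_1 = 0.44 × 0.22 × 4 = 0.3872 m³/s
w_2 = (15.1 − 0.0)/2 = 7.55 m; q_2 = 0.66 × 0.58 × 7.55 = 2.890 m³/s
w_3 = (26.9 − 8.0)/2 = 9.45 m; q_3 = 0.77 × 0.75 × 9.45 = 5.457 m³/s
w_4 = (26.9 − 15.1)/2 = 5.9 m; q_4 = 0.49 × 0.13 × 5.9 = 0.3758 m³/s
Q = Σ qᵢ = 9.111 m³/s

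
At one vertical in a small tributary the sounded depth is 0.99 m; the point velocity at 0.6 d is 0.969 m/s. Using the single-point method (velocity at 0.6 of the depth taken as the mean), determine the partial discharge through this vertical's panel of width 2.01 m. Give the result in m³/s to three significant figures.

v̄ = v₀.₆ = 0.969 m/s
q = v̄ × d × w = 0.9690 × 0.99 × 2.01 = 1.928 m³/s

1.93 m³/s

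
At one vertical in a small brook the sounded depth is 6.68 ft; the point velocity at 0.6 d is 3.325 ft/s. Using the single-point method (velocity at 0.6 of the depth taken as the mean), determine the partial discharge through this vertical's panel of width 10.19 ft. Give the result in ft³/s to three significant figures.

226 ft³/s

v̄ = v₀.₆ = 3.325 ft/s
q = v̄ × d × w = 3.325 × 6.68 × 10.19 = 226.3 ft³/s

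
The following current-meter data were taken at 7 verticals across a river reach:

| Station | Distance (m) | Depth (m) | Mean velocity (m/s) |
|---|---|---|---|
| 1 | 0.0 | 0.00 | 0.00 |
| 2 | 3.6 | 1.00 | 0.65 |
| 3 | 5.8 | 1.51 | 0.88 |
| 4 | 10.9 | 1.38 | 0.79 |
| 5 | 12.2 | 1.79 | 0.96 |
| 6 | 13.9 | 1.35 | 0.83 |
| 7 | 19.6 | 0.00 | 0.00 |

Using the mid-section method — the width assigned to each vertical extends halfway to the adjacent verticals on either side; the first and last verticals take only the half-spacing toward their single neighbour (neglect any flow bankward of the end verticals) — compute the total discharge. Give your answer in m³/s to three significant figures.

16.9 m³/s

w_2 = (5.8 − 0.0)/2 = 2.9 m; q_2 = 0.65 × 1.00 × 2.9 = 1.885 m³/s
w_3 = (10.9 − 3.6)/2 = 3.65 m; q_3 = 0.88 × 1.51 × 3.65 = 4.850 m³/s
w_4 = (12.2 − 5.8)/2 = 3.2 m; q_4 = 0.79 × 1.38 × 3.2 = 3.489 m³/s
w_5 = (13.9 − 10.9)/2 = 1.5 m; q_5 = 0.96 × 1.79 × 1.5 = 2.578 m³/s
w_6 = (19.6 − 12.2)/2 = 3.7 m; q_6 = 0.83 × 1.35 × 3.7 = 4.146 m³/s
Stations 1, 7 contribute zero (depth or velocity is 0).
Q = Σ qᵢ = 16.95 m³/s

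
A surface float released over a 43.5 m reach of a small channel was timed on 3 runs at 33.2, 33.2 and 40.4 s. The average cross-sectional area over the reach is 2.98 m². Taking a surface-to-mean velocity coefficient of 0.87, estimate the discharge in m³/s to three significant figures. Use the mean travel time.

3.17 m³/s

t̄ = (33.2 + 33.2 + 40.4) / 3 = 35.6 s
v_surface = L / t̄ = 43.5 / 35.6 = 1.222 m/s
v_mean = 0.87 × 1.222 = 1.063 m/s
Q = A × v_mean = 2.98 × 1.063 = 3.168 m³/s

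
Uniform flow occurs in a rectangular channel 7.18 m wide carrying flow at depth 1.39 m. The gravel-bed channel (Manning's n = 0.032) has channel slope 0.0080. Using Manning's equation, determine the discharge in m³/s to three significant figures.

27.9 m³/s

A = b·y = 7.18 × 1.39 = 9.980 m²
P = b + 2y = 7.18 + 2×1.39 = 9.960 m
R = A/P = 9.980/9.960 = 1.002 m
Q = (1/n)·A·R^(2/3)·S^(1/2) = (1/0.032) × 9.980 × 1.002^(2/3) × 0.0080^(1/2) = 27.93 m³/s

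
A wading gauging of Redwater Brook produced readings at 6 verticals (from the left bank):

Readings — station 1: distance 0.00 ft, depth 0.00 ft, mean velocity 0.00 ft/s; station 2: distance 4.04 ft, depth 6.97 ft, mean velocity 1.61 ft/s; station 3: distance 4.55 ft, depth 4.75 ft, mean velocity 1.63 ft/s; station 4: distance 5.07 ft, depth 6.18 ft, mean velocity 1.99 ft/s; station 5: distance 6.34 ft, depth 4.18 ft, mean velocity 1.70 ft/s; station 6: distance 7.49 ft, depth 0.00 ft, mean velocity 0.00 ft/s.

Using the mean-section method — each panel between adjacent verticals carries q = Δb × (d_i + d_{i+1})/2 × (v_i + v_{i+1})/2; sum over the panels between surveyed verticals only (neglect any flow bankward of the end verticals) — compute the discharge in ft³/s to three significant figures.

Panel 1-2: Δb = 4.04 ft, d̄ = (0.00+6.97)/2 = 3.485, v̄ = (0.00+1.61)/2 = 0.805 → q = 4.04×3.485×0.805 = 11.33 ft³/s
Panel 2-3: Δb = 0.51 ft, d̄ = (6.97+4.75)/2 = 5.86, v̄ = (1.61+1.63)/2 = 1.62 → q = 0.51×5.86×1.62 = 4.842 ft³/s
Panel 3-4: Δb = 0.52 ft, d̄ = (4.75+6.18)/2 = 5.465, v̄ = (1.63+1.99)/2 = 1.81 → q = 0.52×5.465×1.81 = 5.144 ft³/s
Panel 4-5: Δb = 1.27 ft, d̄ = (6.18+4.18)/2 = 5.18, v̄ = (1.99+1.70)/2 = 1.845 → q = 1.27×5.18×1.845 = 12.14 ft³/s
Panel 5-6: Δb = 1.15 ft, d̄ = (4.18+0.00)/2 = 2.09, v̄ = (1.70+0.00)/2 = 0.85 → q = 1.15×2.09×0.85 = 2.043 ft³/s
Q = Σ q = 35.50 ft³/s

35.5 ft³/s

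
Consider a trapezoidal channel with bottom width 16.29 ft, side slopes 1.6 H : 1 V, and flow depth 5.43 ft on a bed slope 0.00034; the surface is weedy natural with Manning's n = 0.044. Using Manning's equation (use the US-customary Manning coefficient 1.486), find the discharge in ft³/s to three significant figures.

A = (b + z·y)·y = (16.29 + 1.6×5.43)×5.43 = 135.6 ft²
P = b + 2y√(1+z²) = 16.29 + 2×5.43×√(1+1.6²) = 36.78 ft
R = A/P = 135.6/36.78 = 3.688 ft
Q = (1.486/n)·A·R^(2/3)·S^(1/2) = (1.486/0.044) × 135.6 × 3.688^(2/3) × 0.00034^(1/2) = 201.6 ft³/s

202 ft³/s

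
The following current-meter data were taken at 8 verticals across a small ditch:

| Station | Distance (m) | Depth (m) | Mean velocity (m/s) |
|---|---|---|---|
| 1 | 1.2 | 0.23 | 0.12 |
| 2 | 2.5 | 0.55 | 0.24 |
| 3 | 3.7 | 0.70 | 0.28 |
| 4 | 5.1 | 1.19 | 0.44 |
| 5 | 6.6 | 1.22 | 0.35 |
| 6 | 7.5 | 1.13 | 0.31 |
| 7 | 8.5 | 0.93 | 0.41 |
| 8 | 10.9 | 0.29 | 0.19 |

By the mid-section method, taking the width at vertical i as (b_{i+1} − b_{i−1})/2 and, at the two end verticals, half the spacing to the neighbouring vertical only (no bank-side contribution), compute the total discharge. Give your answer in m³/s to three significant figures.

2.76 m³/s

w_1 = (2.5 − 1.2)/2 = 0.65 m; q_1 = 0.12 × 0.23 × 0.65 = 0.01794 m³/s
w_2 = (3.7 − 1.2)/2 = 1.25 m; q_2 = 0.24 × 0.55 × 1.25 = 0.1650 m³/s
w_3 = (5.1 − 2.5)/2 = 1.3 m; q_3 = 0.28 × 0.70 × 1.3 = 0.2548 m³/s
w_4 = (6.6 − 3.7)/2 = 1.45 m; q_4 = 0.44 × 1.19 × 1.45 = 0.7592 m³/s
w_5 = (7.5 − 5.1)/2 = 1.2 m; q_5 = 0.35 × 1.22 × 1.2 = 0.5124 m³/s
w_6 = (8.5 − 6.6)/2 = 0.95 m; q_6 = 0.31 × 1.13 × 0.95 = 0.3328 m³/s
w_7 = (10.9 − 7.5)/2 = 1.7 m; q_7 = 0.41 × 0.93 × 1.7 = 0.6482 m³/s
w_8 = (10.9 − 8.5)/2 = 1.2 m; q_8 = 0.19 × 0.29 × 1.2 = 0.06612 m³/s
Q = Σ qᵢ = 2.756 m³/s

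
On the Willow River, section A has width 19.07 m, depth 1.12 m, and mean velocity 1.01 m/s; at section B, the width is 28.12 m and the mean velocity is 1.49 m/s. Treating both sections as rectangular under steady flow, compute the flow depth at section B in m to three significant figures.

Q = A₁V₁ = (19.07×1.12) × 1.01 = 21.57 m³/s
d₂ = Q/(b₂ V₂) = 21.57/(28.12×1.49) = 0.5149 m

0.515 m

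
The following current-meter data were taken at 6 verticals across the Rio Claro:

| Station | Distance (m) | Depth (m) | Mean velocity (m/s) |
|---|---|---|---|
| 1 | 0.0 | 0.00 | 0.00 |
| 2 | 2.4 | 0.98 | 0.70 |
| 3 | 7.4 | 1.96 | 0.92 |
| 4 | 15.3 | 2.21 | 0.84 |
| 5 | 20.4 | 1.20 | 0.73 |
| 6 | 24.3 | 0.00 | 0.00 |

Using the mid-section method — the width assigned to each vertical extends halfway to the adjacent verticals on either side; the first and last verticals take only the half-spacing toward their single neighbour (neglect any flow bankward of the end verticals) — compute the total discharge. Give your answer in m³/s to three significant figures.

w_2 = (7.4 − 0.0)/2 = 3.7 m; q_2 = 0.70 × 0.98 × 3.7 = 2.538 m³/s
w_3 = (15.3 − 2.4)/2 = 6.45 m; q_3 = 0.92 × 1.96 × 6.45 = 11.63 m³/s
w_4 = (20.4 − 7.4)/2 = 6.5 m; q_4 = 0.84 × 2.21 × 6.5 = 12.07 m³/s
w_5 = (24.3 − 15.3)/2 = 4.5 m; q_5 = 0.73 × 1.20 × 4.5 = 3.942 m³/s
Stations 1, 6 contribute zero (depth or velocity is 0).
Q = Σ qᵢ = 30.18 m³/s

30.2 m³/s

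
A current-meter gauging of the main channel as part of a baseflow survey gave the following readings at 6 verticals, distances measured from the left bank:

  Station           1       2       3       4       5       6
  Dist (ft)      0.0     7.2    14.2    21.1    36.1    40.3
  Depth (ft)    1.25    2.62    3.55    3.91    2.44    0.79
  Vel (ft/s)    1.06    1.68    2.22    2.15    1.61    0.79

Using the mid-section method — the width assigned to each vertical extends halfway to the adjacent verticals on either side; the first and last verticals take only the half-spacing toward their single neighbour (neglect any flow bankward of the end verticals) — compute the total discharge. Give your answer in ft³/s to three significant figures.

w_1 = (7.2 − 0.0)/2 = 3.6 ft; q_1 = 1.06 × 1.25 × 3.6 = 4.770 ft³/s
w_2 = (14.2 − 0.0)/2 = 7.1 ft; q_2 = 1.68 × 2.62 × 7.1 = 31.25 ft³/s
w_3 = (21.1 − 7.2)/2 = 6.95 ft; q_3 = 2.22 × 3.55 × 6.95 = 54.77 ft³/s
w_4 = (36.1 − 14.2)/2 = 10.95 ft; q_4 = 2.15 × 3.91 × 10.95 = 92.05 ft³/s
w_5 = (40.3 − 21.1)/2 = 9.6 ft; q_5 = 1.61 × 2.44 × 9.6 = 37.71 ft³/s
w_6 = (40.3 − 36.1)/2 = 2.1 ft; q_6 = 0.79 × 0.79 × 2.1 = 1.311 ft³/s
Q = Σ qᵢ = 221.9 ft³/s

222 ft³/s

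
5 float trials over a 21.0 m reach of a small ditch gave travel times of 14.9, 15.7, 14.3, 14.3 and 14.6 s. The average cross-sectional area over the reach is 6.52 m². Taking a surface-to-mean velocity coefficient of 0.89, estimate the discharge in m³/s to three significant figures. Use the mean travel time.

8.26 m³/s

t̄ = (14.9 + 15.7 + 14.3 + 14.3 + 14.6) / 5 = 14.76 s
v_surface = L / t̄ = 21.0 / 14.76 = 1.423 m/s
v_mean = 0.89 × 1.423 = 1.266 m/s
Q = A × v_mean = 6.52 × 1.266 = 8.256 m³/s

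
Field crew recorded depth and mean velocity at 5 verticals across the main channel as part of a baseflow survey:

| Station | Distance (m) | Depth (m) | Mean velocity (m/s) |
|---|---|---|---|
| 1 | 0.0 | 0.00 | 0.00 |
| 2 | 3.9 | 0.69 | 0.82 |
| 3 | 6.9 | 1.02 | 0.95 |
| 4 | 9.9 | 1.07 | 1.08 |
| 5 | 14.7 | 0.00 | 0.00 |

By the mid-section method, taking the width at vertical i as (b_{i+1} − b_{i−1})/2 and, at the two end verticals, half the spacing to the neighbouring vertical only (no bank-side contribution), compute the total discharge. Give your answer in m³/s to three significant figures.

9.37 m³/s

w_2 = (6.9 − 0.0)/2 = 3.45 m; q_2 = 0.82 × 0.69 × 3.45 = 1.952 m³/s
w_3 = (9.9 − 3.9)/2 = 3 m; q_3 = 0.95 × 1.02 × 3 = 2.907 m³/s
w_4 = (14.7 − 6.9)/2 = 3.9 m; q_4 = 1.08 × 1.07 × 3.9 = 4.507 m³/s
Stations 1, 5 contribute zero (depth or velocity is 0).
Q = Σ qᵢ = 9.366 m³/s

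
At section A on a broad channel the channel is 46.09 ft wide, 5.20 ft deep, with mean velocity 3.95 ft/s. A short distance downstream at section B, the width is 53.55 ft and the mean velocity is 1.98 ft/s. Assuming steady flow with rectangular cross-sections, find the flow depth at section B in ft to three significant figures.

Q = A₁V₁ = (46.09×5.20) × 3.95 = 946.7 ft³/s
d₂ = Q/(b₂ V₂) = 946.7/(53.55×1.98) = 8.929 ft

8.93 ft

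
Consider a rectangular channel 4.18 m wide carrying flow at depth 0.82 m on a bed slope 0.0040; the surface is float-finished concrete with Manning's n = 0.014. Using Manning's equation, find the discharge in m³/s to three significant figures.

10.9 m³/s

A = b·y = 4.18 × 0.82 = 3.428 m²
P = b + 2y = 4.18 + 2×0.82 = 5.820 m
R = A/P = 3.428/5.820 = 0.5889 m
Q = (1/n)·A·R^(2/3)·S^(1/2) = (1/0.014) × 3.428 × 0.5889^(2/3) × 0.0040^(1/2) = 10.88 m³/s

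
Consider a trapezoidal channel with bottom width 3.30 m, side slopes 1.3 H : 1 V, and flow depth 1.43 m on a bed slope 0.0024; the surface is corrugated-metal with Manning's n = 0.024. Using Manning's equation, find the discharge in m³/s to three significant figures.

A = (b + z·y)·y = (3.30 + 1.3×1.43)×1.43 = 7.377 m²
P = b + 2y√(1+z²) = 3.30 + 2×1.43×√(1+1.3²) = 7.991 m
R = A/P = 7.377/7.991 = 0.9232 m
Q = (1/n)·A·R^(2/3)·S^(1/2) = (1/0.024) × 7.377 × 0.9232^(2/3) × 0.0024^(1/2) = 14.28 m³/s

14.3 m³/s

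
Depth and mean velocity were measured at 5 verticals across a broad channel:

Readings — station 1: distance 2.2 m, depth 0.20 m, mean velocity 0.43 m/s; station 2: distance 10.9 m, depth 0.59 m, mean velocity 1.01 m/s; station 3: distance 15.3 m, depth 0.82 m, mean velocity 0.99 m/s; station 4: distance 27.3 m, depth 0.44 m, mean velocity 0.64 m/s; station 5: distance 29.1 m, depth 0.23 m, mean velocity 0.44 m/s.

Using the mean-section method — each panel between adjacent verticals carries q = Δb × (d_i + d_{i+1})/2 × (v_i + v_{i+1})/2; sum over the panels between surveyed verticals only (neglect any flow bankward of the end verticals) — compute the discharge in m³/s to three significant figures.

12.1 m³/s

Panel 1-2: Δb = 8.7 m, d̄ = (0.20+0.59)/2 = 0.395, v̄ = (0.43+1.01)/2 = 0.72 → q = 8.7×0.395×0.72 = 2.474 m³/s
Panel 2-3: Δb = 4.4 m, d̄ = (0.59+0.82)/2 = 0.705, v̄ = (1.01+0.99)/2 = 1 → q = 4.4×0.705×1 = 3.102 m³/s
Panel 3-4: Δb = 12 m, d̄ = (0.82+0.44)/2 = 0.63, v̄ = (0.99+0.64)/2 = 0.815 → q = 12×0.63×0.815 = 6.161 m³/s
Panel 4-5: Δb = 1.8 m, d̄ = (0.44+0.23)/2 = 0.335, v̄ = (0.64+0.44)/2 = 0.54 → q = 1.8×0.335×0.54 = 0.3256 m³/s
Q = Σ q = 12.06 m³/s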